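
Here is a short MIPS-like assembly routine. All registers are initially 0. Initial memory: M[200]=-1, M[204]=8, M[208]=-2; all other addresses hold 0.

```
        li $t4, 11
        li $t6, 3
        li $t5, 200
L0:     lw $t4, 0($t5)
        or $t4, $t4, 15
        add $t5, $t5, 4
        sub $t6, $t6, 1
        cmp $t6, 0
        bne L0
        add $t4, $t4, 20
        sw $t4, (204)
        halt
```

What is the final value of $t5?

212

li $t4, 11 → $t4=11
li $t6, 3 → $t6=3
li $t5, 200 → $t5=200
lw $t4, 0($t5) → $t4=M[200]=-1
or $t4, $t4, 15 → $t4=(-1)|15=-1
add $t5, $t5, 4 → $t5=200+4=204
sub $t6, $t6, 1 → $t6=3-1=2
cmp $t6, 0  (cmp 2,0)
bne L0: taken
lw $t4, 0($t5) → $t4=M[204]=8
or $t4, $t4, 15 → $t4=8|15=15
add $t5, $t5, 4 → $t5=204+4=208
sub $t6, $t6, 1 → $t6=2-1=1
cmp $t6, 0  (cmp 1,0)
bne L0: taken
lw $t4, 0($t5) → $t4=M[208]=-2
or $t4, $t4, 15 → $t4=(-2)|15=-1
add $t5, $t5, 4 → $t5=208+4=212
sub $t6, $t6, 1 → $t6=1-1=0
cmp $t6, 0  (cmp 0,0)
bne L0: not taken
add $t4, $t4, 20 → $t4=(-1)+20=19
sw $t4, (204) → M[204]=19
halt.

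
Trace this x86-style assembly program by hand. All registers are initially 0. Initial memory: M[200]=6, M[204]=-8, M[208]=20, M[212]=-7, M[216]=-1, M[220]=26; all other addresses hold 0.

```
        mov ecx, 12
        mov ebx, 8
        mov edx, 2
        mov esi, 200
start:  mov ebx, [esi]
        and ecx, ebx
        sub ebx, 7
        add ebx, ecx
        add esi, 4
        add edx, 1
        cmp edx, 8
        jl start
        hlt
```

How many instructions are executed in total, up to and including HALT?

53

after mov ecx, 12: ecx=12
after mov ebx, 8: ebx=8
after mov edx, 2: edx=2
after mov esi, 200: esi=200
after mov ebx, [esi]: ebx=M[200]=6
after and ecx, ebx: ecx=12&6=4
after sub ebx, 7: ebx=6-7=-1
after add ebx, ecx: ebx=(-1)+4=3
after add esi, 4: esi=200+4=204
after add edx, 1: edx=2+1=3
cmp edx, 8  (cmp 3,8)
jl start: taken
after mov ebx, [esi]: ebx=M[204]=-8
after and ecx, ebx: ecx=4&(-8)=0
after sub ebx, 7: ebx=(-8)-7=-15
after add ebx, ecx: ebx=(-15)+0=-15
after add esi, 4: esi=204+4=208
after add edx, 1: edx=3+1=4
cmp edx, 8  (cmp 4,8)
jl start: taken
after mov ebx, [esi]: ebx=M[208]=20
after and ecx, ebx: ecx=0&20=0
after sub ebx, 7: ebx=20-7=13
after add ebx, ecx: ebx=13+0=13
after add esi, 4: esi=208+4=212
after add edx, 1: edx=4+1=5
cmp edx, 8  (cmp 5,8)
jl start: taken
after mov ebx, [esi]: ebx=M[212]=-7
after and ecx, ebx: ecx=0&(-7)=0
after sub ebx, 7: ebx=(-7)-7=-14
after add ebx, ecx: ebx=(-14)+0=-14
after add esi, 4: esi=212+4=216
after add edx, 1: edx=5+1=6
cmp edx, 8  (cmp 6,8)
jl start: taken
after mov ebx, [esi]: ebx=M[216]=-1
after and ecx, ebx: ecx=0&(-1)=0
after sub ebx, 7: ebx=(-1)-7=-8
after add ebx, ecx: ebx=(-8)+0=-8
after add esi, 4: esi=216+4=220
after add edx, 1: edx=6+1=7
cmp edx, 8  (cmp 7,8)
jl start: taken
after mov ebx, [esi]: ebx=M[220]=26
after and ecx, ebx: ecx=0&26=0
after sub ebx, 7: ebx=26-7=19
after add ebx, ecx: ebx=19+0=19
after add esi, 4: esi=220+4=224
after add edx, 1: edx=7+1=8
cmp edx, 8  (cmp 8,8)
jl start: not taken
halt.
Total executed instructions: 53.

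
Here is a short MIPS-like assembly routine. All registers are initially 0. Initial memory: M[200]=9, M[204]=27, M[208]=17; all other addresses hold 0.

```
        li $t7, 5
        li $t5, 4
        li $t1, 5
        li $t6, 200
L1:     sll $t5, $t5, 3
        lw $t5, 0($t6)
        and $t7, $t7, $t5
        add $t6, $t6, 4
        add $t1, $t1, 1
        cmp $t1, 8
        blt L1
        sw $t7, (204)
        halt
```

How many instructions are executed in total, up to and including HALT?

27

after li $t7, 5: $t7=5
after li $t5, 4: $t5=4
after li $t1, 5: $t1=5
after li $t6, 200: $t6=200
after sll $t5, $t5, 3: $t5=4<<3=32
after lw $t5, 0($t6): $t5=M[200]=9
after and $t7, $t7, $t5: $t7=5&9=1
after add $t6, $t6, 4: $t6=200+4=204
after add $t1, $t1, 1: $t1=5+1=6
cmp $t1, 8  (cmp 6,8)
blt L1: taken
after sll $t5, $t5, 3: $t5=9<<3=72
after lw $t5, 0($t6): $t5=M[204]=27
after and $t7, $t7, $t5: $t7=1&27=1
after add $t6, $t6, 4: $t6=204+4=208
after add $t1, $t1, 1: $t1=6+1=7
cmp $t1, 8  (cmp 7,8)
blt L1: taken
after sll $t5, $t5, 3: $t5=27<<3=216
after lw $t5, 0($t6): $t5=M[208]=17
after and $t7, $t7, $t5: $t7=1&17=1
after add $t6, $t6, 4: $t6=208+4=212
after add $t1, $t1, 1: $t1=7+1=8
cmp $t1, 8  (cmp 8,8)
blt L1: not taken
sw $t7, (204) → M[204]=1
halt.
Total executed instructions: 27.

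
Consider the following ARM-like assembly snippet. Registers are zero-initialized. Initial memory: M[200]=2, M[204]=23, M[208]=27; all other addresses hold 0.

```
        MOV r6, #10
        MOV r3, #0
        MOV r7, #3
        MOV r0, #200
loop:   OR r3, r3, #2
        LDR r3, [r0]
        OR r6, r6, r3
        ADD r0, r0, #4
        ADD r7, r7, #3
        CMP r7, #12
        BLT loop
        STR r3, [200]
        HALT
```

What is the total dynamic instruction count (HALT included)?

after MOV r6, #10: r6=10
after MOV r3, #0: r3=0
after MOV r7, #3: r7=3
after MOV r0, #200: r0=200
after OR r3, r3, #2: r3=0|2=2
after LDR r3, [r0]: r3=M[200]=2
after OR r6, r6, r3: r6=10|2=10
after ADD r0, r0, #4: r0=200+4=204
after ADD r7, r7, #3: r7=3+3=6
CMP r7, #12  (cmp 6,12)
BLT loop: taken
after OR r3, r3, #2: r3=2|2=2
after LDR r3, [r0]: r3=M[204]=23
after OR r6, r6, r3: r6=10|23=31
after ADD r0, r0, #4: r0=204+4=208
after ADD r7, r7, #3: r7=6+3=9
CMP r7, #12  (cmp 9,12)
BLT loop: taken
after OR r3, r3, #2: r3=23|2=23
after LDR r3, [r0]: r3=M[208]=27
after OR r6, r6, r3: r6=31|27=31
after ADD r0, r0, #4: r0=208+4=212
after ADD r7, r7, #3: r7=9+3=12
CMP r7, #12  (cmp 12,12)
BLT loop: not taken
STR r3, [200] → M[200]=27
halt.
Total executed instructions: 27.

27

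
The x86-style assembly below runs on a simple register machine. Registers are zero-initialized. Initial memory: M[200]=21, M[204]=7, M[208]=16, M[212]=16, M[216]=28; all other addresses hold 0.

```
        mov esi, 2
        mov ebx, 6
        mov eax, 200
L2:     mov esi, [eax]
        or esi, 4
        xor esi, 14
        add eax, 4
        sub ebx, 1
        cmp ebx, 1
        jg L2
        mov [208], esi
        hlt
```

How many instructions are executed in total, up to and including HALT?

esi=2
ebx=6
eax=200
esi=M[200]=21
esi=21|4=21
esi=21^14=27
eax=200+4=204
ebx=6-1=5
cmp ebx, 1  (cmp 5,1)
jg L2: taken
esi=M[204]=7
esi=7|4=7
esi=7^14=9
eax=204+4=208
ebx=5-1=4
cmp ebx, 1  (cmp 4,1)
jg L2: taken
esi=M[208]=16
esi=16|4=20
esi=20^14=26
eax=208+4=212
ebx=4-1=3
cmp ebx, 1  (cmp 3,1)
jg L2: taken
esi=M[212]=16
esi=16|4=20
esi=20^14=26
eax=212+4=216
ebx=3-1=2
cmp ebx, 1  (cmp 2,1)
jg L2: taken
esi=M[216]=28
esi=28|4=28
esi=28^14=18
eax=216+4=220
ebx=2-1=1
cmp ebx, 1  (cmp 1,1)
jg L2: not taken
mov [208], esi → M[208]=18
halt.
Total executed instructions: 40.

40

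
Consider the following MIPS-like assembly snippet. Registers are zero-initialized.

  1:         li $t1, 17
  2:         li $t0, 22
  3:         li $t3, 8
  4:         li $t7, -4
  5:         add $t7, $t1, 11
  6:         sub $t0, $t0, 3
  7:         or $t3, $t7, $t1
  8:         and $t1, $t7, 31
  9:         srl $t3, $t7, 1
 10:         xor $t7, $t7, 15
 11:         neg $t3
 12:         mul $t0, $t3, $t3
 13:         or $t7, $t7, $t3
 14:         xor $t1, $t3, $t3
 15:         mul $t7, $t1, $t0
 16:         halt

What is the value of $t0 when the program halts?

$t1=17
$t0=22
$t3=8
$t7=-4
$t7=17+11=28
$t0=22-3=19
$t3=28|17=29
$t1=28&31=28
$t3=28>>1=14
$t7=28^15=19
$t3=-(14)=-14
$t0=(-14)*(-14)=196
$t7=19|(-14)=-13
$t1=(-14)^(-14)=0
$t7=0*196=0
halt.

196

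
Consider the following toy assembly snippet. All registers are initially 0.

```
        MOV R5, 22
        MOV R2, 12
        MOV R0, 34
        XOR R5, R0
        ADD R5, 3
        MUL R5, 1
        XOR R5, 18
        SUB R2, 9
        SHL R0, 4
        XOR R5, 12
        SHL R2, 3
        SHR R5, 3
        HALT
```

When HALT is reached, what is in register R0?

after MOV R5, 22: R5=22
after MOV R2, 12: R2=12
after MOV R0, 34: R0=34
after XOR R5, R0: R5=22^34=52
after ADD R5, 3: R5=52+3=55
after MUL R5, 1: R5=55*1=55
after XOR R5, 18: R5=55^18=37
after SUB R2, 9: R2=12-9=3
after SHL R0, 4: R0=34<<4=544
after XOR R5, 12: R5=37^12=41
after SHL R2, 3: R2=3<<3=24
after SHR R5, 3: R5=41>>3=5
halt.

544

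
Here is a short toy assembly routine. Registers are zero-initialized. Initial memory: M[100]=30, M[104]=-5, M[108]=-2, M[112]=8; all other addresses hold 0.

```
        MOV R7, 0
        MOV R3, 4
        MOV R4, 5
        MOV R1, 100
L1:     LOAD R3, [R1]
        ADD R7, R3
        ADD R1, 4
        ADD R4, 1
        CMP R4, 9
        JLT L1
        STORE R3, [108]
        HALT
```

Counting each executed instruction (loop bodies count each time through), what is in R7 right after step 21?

R7=0
R3=4
R4=5
R1=100
R3=M[100]=30
R7=0+30=30
R1=100+4=104
R4=5+1=6
CMP R4, 9  (cmp 6,9)
JLT L1: taken
R3=M[104]=-5
R7=30+(-5)=25
R1=104+4=108
R4=6+1=7
CMP R4, 9  (cmp 7,9)
JLT L1: taken
R3=M[108]=-2
R7=25+(-2)=23
R1=108+4=112
R4=7+1=8
CMP R4, 9  (cmp 8,9)
After step 21: R7 = 23.

23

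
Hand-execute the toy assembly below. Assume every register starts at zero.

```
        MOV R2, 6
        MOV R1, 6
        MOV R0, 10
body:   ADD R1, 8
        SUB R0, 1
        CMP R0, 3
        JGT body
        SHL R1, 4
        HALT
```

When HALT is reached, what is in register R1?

after MOV R2, 6: R2=6
after MOV R1, 6: R1=6
after MOV R0, 10: R0=10
after ADD R1, 8: R1=6+8=14
after SUB R0, 1: R0=10-1=9
CMP R0, 3  (cmp 9,3)
JGT body: taken
after ADD R1, 8: R1=14+8=22
after SUB R0, 1: R0=9-1=8
CMP R0, 3  (cmp 8,3)
JGT body: taken
after ADD R1, 8: R1=22+8=30
after SUB R0, 1: R0=8-1=7
CMP R0, 3  (cmp 7,3)
JGT body: taken
after ADD R1, 8: R1=30+8=38
after SUB R0, 1: R0=7-1=6
CMP R0, 3  (cmp 6,3)
JGT body: taken
after ADD R1, 8: R1=38+8=46
after SUB R0, 1: R0=6-1=5
CMP R0, 3  (cmp 5,3)
JGT body: taken
after ADD R1, 8: R1=46+8=54
after SUB R0, 1: R0=5-1=4
CMP R0, 3  (cmp 4,3)
JGT body: taken
after ADD R1, 8: R1=54+8=62
after SUB R0, 1: R0=4-1=3
CMP R0, 3  (cmp 3,3)
JGT body: not taken
after SHL R1, 4: R1=62<<4=992
halt.

992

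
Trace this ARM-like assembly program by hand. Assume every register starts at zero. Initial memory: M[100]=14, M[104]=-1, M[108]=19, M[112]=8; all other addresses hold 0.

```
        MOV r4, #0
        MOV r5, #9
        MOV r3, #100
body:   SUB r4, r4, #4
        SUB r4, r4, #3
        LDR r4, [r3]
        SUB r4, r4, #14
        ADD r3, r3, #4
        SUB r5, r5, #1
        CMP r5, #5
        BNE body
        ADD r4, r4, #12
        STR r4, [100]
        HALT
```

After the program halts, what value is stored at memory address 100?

r4=0
r5=9
r3=100
r4=0-4=-4
r4=(-4)-3=-7
r4=M[100]=14
r4=14-14=0
r3=100+4=104
r5=9-1=8
CMP r5, #5  (cmp 8,5)
BNE body: taken
r4=0-4=-4
r4=(-4)-3=-7
r4=M[104]=-1
r4=(-1)-14=-15
r3=104+4=108
r5=8-1=7
CMP r5, #5  (cmp 7,5)
BNE body: taken
r4=(-15)-4=-19
r4=(-19)-3=-22
r4=M[108]=19
r4=19-14=5
r3=108+4=112
r5=7-1=6
CMP r5, #5  (cmp 6,5)
BNE body: taken
r4=5-4=1
r4=1-3=-2
r4=M[112]=8
r4=8-14=-6
r3=112+4=116
r5=6-1=5
CMP r5, #5  (cmp 5,5)
BNE body: not taken
r4=(-6)+12=6
STR r4, [100] → M[100]=6
halt.

6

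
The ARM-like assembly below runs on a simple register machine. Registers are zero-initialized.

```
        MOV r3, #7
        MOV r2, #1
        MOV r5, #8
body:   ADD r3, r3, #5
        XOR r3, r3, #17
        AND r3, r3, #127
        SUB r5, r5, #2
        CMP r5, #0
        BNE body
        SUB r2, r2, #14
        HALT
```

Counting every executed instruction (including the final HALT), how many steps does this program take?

MOV r3, #7 → r3=7
MOV r2, #1 → r2=1
MOV r5, #8 → r5=8
ADD r3, r3, #5 → r3=7+5=12
XOR r3, r3, #17 → r3=12^17=29
AND r3, r3, #127 → r3=29&127=29
SUB r5, r5, #2 → r5=8-2=6
CMP r5, #0  (cmp 6,0)
BNE body: taken
ADD r3, r3, #5 → r3=29+5=34
XOR r3, r3, #17 → r3=34^17=51
AND r3, r3, #127 → r3=51&127=51
SUB r5, r5, #2 → r5=6-2=4
CMP r5, #0  (cmp 4,0)
BNE body: taken
ADD r3, r3, #5 → r3=51+5=56
XOR r3, r3, #17 → r3=56^17=41
AND r3, r3, #127 → r3=41&127=41
SUB r5, r5, #2 → r5=4-2=2
CMP r5, #0  (cmp 2,0)
BNE body: taken
ADD r3, r3, #5 → r3=41+5=46
XOR r3, r3, #17 → r3=46^17=63
AND r3, r3, #127 → r3=63&127=63
SUB r5, r5, #2 → r5=2-2=0
CMP r5, #0  (cmp 0,0)
BNE body: not taken
SUB r2, r2, #14 → r2=1-14=-13
halt.
Total executed instructions: 29.

29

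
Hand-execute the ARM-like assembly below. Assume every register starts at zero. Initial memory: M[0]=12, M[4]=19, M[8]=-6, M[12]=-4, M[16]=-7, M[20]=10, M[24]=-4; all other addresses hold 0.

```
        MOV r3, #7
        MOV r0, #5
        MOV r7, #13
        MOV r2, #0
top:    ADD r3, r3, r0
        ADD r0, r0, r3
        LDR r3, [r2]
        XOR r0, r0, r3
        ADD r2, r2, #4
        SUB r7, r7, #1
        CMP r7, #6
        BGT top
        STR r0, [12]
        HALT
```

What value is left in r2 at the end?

28

MOV r3, #7 → r3=7
MOV r0, #5 → r0=5
MOV r7, #13 → r7=13
MOV r2, #0 → r2=0
ADD r3, r3, r0 → r3=7+5=12
ADD r0, r0, r3 → r0=5+12=17
LDR r3, [r2] → r3=M[0]=12
XOR r0, r0, r3 → r0=17^12=29
ADD r2, r2, #4 → r2=0+4=4
SUB r7, r7, #1 → r7=13-1=12
CMP r7, #6  (cmp 12,6)
BGT top: taken
ADD r3, r3, r0 → r3=12+29=41
ADD r0, r0, r3 → r0=29+41=70
LDR r3, [r2] → r3=M[4]=19
XOR r0, r0, r3 → r0=70^19=85
ADD r2, r2, #4 → r2=4+4=8
SUB r7, r7, #1 → r7=12-1=11
CMP r7, #6  (cmp 11,6)
BGT top: taken
ADD r3, r3, r0 → r3=19+85=104
ADD r0, r0, r3 → r0=85+104=189
LDR r3, [r2] → r3=M[8]=-6
XOR r0, r0, r3 → r0=189^(-6)=-185
ADD r2, r2, #4 → r2=8+4=12
SUB r7, r7, #1 → r7=11-1=10
CMP r7, #6  (cmp 10,6)
BGT top: taken
ADD r3, r3, r0 → r3=(-6)+(-185)=-191
ADD r0, r0, r3 → r0=(-185)+(-191)=-376
LDR r3, [r2] → r3=M[12]=-4
XOR r0, r0, r3 → r0=(-376)^(-4)=372
ADD r2, r2, #4 → r2=12+4=16
SUB r7, r7, #1 → r7=10-1=9
CMP r7, #6  (cmp 9,6)
BGT top: taken
ADD r3, r3, r0 → r3=(-4)+372=368
ADD r0, r0, r3 → r0=372+368=740
LDR r3, [r2] → r3=M[16]=-7
XOR r0, r0, r3 → r0=740^(-7)=-739
ADD r2, r2, #4 → r2=16+4=20
SUB r7, r7, #1 → r7=9-1=8
CMP r7, #6  (cmp 8,6)
BGT top: taken
ADD r3, r3, r0 → r3=(-7)+(-739)=-746
ADD r0, r0, r3 → r0=(-739)+(-746)=-1485
LDR r3, [r2] → r3=M[20]=10
XOR r0, r0, r3 → r0=(-1485)^10=-1479
ADD r2, r2, #4 → r2=20+4=24
SUB r7, r7, #1 → r7=8-1=7
CMP r7, #6  (cmp 7,6)
BGT top: taken
ADD r3, r3, r0 → r3=10+(-1479)=-1469
ADD r0, r0, r3 → r0=(-1479)+(-1469)=-2948
LDR r3, [r2] → r3=M[24]=-4
XOR r0, r0, r3 → r0=(-2948)^(-4)=2944
ADD r2, r2, #4 → r2=24+4=28
SUB r7, r7, #1 → r7=7-1=6
CMP r7, #6  (cmp 6,6)
BGT top: not taken
STR r0, [12] → M[12]=2944
halt.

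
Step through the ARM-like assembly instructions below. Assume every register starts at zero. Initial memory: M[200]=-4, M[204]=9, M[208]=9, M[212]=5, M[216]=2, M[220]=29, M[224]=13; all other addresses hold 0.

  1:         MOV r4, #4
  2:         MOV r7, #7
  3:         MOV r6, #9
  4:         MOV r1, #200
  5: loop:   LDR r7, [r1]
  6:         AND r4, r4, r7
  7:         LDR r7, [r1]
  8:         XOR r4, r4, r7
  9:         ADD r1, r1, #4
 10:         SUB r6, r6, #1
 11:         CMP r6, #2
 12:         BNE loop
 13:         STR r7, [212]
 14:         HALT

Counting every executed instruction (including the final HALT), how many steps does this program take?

MOV r4, #4 → r4=4
MOV r7, #7 → r7=7
MOV r6, #9 → r6=9
MOV r1, #200 → r1=200
LDR r7, [r1] → r7=M[200]=-4
AND r4, r4, r7 → r4=4&(-4)=4
LDR r7, [r1] → r7=M[200]=-4
XOR r4, r4, r7 → r4=4^(-4)=-8
ADD r1, r1, #4 → r1=200+4=204
SUB r6, r6, #1 → r6=9-1=8
CMP r6, #2  (cmp 8,2)
BNE loop: taken
LDR r7, [r1] → r7=M[204]=9
AND r4, r4, r7 → r4=(-8)&9=8
LDR r7, [r1] → r7=M[204]=9
XOR r4, r4, r7 → r4=8^9=1
ADD r1, r1, #4 → r1=204+4=208
SUB r6, r6, #1 → r6=8-1=7
CMP r6, #2  (cmp 7,2)
BNE loop: taken
LDR r7, [r1] → r7=M[208]=9
AND r4, r4, r7 → r4=1&9=1
LDR r7, [r1] → r7=M[208]=9
XOR r4, r4, r7 → r4=1^9=8
ADD r1, r1, #4 → r1=208+4=212
SUB r6, r6, #1 → r6=7-1=6
CMP r6, #2  (cmp 6,2)
BNE loop: taken
LDR r7, [r1] → r7=M[212]=5
AND r4, r4, r7 → r4=8&5=0
LDR r7, [r1] → r7=M[212]=5
XOR r4, r4, r7 → r4=0^5=5
ADD r1, r1, #4 → r1=212+4=216
SUB r6, r6, #1 → r6=6-1=5
CMP r6, #2  (cmp 5,2)
BNE loop: taken
LDR r7, [r1] → r7=M[216]=2
AND r4, r4, r7 → r4=5&2=0
LDR r7, [r1] → r7=M[216]=2
XOR r4, r4, r7 → r4=0^2=2
ADD r1, r1, #4 → r1=216+4=220
SUB r6, r6, #1 → r6=5-1=4
CMP r6, #2  (cmp 4,2)
BNE loop: taken
LDR r7, [r1] → r7=M[220]=29
AND r4, r4, r7 → r4=2&29=0
LDR r7, [r1] → r7=M[220]=29
XOR r4, r4, r7 → r4=0^29=29
ADD r1, r1, #4 → r1=220+4=224
SUB r6, r6, #1 → r6=4-1=3
CMP r6, #2  (cmp 3,2)
BNE loop: taken
LDR r7, [r1] → r7=M[224]=13
AND r4, r4, r7 → r4=29&13=13
LDR r7, [r1] → r7=M[224]=13
XOR r4, r4, r7 → r4=13^13=0
ADD r1, r1, #4 → r1=224+4=228
SUB r6, r6, #1 → r6=3-1=2
CMP r6, #2  (cmp 2,2)
BNE loop: not taken
STR r7, [212] → M[212]=13
halt.
Total executed instructions: 62.

62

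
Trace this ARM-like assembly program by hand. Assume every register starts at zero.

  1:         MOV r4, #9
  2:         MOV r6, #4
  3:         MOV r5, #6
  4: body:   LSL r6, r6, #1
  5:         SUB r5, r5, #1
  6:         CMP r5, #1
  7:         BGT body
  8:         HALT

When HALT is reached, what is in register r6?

128

MOV r4, #9 → r4=9
MOV r6, #4 → r6=4
MOV r5, #6 → r5=6
LSL r6, r6, #1 → r6=4<<1=8
SUB r5, r5, #1 → r5=6-1=5
CMP r5, #1  (cmp 5,1)
BGT body: taken
LSL r6, r6, #1 → r6=8<<1=16
SUB r5, r5, #1 → r5=5-1=4
CMP r5, #1  (cmp 4,1)
BGT body: taken
LSL r6, r6, #1 → r6=16<<1=32
SUB r5, r5, #1 → r5=4-1=3
CMP r5, #1  (cmp 3,1)
BGT body: taken
LSL r6, r6, #1 → r6=32<<1=64
SUB r5, r5, #1 → r5=3-1=2
CMP r5, #1  (cmp 2,1)
BGT body: taken
LSL r6, r6, #1 → r6=64<<1=128
SUB r5, r5, #1 → r5=2-1=1
CMP r5, #1  (cmp 1,1)
BGT body: not taken
halt.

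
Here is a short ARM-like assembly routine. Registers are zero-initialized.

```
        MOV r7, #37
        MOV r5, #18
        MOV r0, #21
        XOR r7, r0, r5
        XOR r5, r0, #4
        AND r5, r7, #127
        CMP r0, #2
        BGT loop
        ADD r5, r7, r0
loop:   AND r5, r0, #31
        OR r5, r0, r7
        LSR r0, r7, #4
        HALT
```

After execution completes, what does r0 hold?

MOV r7, #37 → r7=37
MOV r5, #18 → r5=18
MOV r0, #21 → r0=21
XOR r7, r0, r5 → r7=21^18=7
XOR r5, r0, #4 → r5=21^4=17
AND r5, r7, #127 → r5=7&127=7
CMP r0, #2  (cmp 21,2)
BGT loop: taken
AND r5, r0, #31 → r5=21&31=21
OR r5, r0, r7 → r5=21|7=23
LSR r0, r7, #4 → r0=7>>4=0
halt.

0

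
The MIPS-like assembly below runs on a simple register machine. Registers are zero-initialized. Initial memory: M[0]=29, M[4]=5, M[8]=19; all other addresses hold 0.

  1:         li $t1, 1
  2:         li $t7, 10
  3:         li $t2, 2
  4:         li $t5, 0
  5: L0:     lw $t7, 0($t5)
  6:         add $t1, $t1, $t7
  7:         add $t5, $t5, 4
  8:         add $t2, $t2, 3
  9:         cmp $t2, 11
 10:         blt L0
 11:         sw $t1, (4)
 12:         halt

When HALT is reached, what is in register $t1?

$t1=1
$t7=10
$t2=2
$t5=0
$t7=M[0]=29
$t1=1+29=30
$t5=0+4=4
$t2=2+3=5
cmp $t2, 11  (cmp 5,11)
blt L0: taken
$t7=M[4]=5
$t1=30+5=35
$t5=4+4=8
$t2=5+3=8
cmp $t2, 11  (cmp 8,11)
blt L0: taken
$t7=M[8]=19
$t1=35+19=54
$t5=8+4=12
$t2=8+3=11
cmp $t2, 11  (cmp 11,11)
blt L0: not taken
sw $t1, (4) → M[4]=54
halt.

54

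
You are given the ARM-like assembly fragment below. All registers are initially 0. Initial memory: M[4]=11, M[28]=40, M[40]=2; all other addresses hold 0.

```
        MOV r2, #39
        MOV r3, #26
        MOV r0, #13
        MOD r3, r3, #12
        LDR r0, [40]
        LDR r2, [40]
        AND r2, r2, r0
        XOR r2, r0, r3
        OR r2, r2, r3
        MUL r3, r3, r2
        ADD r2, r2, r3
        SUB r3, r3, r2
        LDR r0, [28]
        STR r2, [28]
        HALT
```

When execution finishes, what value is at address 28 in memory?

6

after MOV r2, #39: r2=39
after MOV r3, #26: r3=26
after MOV r0, #13: r0=13
after MOD r3, r3, #12: r3=26%12=2
after LDR r0, [40]: r0=M[40]=2
after LDR r2, [40]: r2=M[40]=2
after AND r2, r2, r0: r2=2&2=2
after XOR r2, r0, r3: r2=2^2=0
after OR r2, r2, r3: r2=0|2=2
after MUL r3, r3, r2: r3=2*2=4
after ADD r2, r2, r3: r2=2+4=6
after SUB r3, r3, r2: r3=4-6=-2
after LDR r0, [28]: r0=M[28]=40
STR r2, [28] → M[28]=6
halt.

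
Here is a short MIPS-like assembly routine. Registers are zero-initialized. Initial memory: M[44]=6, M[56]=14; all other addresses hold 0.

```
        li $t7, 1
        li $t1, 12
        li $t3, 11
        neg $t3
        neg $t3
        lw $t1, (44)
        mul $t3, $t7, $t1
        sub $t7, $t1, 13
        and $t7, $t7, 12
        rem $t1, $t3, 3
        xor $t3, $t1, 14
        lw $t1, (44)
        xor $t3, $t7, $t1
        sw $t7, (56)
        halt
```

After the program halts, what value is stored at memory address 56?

$t7=1
$t1=12
$t3=11
$t3=-(11)=-11
$t3=-(-11)=11
$t1=M[44]=6
$t3=1*6=6
$t7=6-13=-7
$t7=(-7)&12=8
$t1=6%3=0
$t3=0^14=14
$t1=M[44]=6
$t3=8^6=14
sw $t7, (56) → M[56]=8
halt.

8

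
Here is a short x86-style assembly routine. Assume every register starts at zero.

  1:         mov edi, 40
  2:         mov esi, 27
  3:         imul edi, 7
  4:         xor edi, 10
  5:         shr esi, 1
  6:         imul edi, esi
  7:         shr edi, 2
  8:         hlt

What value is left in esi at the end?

mov edi, 40 → edi=40
mov esi, 27 → esi=27
imul edi, 7 → edi=40*7=280
xor edi, 10 → edi=280^10=274
shr esi, 1 → esi=27>>1=13
imul edi, esi → edi=274*13=3562
shr edi, 2 → edi=3562>>2=890
halt.

13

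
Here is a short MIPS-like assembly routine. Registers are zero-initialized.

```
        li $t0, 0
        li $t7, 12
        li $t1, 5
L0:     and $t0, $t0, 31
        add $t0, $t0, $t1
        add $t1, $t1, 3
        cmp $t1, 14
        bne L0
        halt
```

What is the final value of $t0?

$t0=0
$t7=12
$t1=5
$t0=0&31=0
$t0=0+5=5
$t1=5+3=8
cmp $t1, 14  (cmp 8,14)
bne L0: taken
$t0=5&31=5
$t0=5+8=13
$t1=8+3=11
cmp $t1, 14  (cmp 11,14)
bne L0: taken
$t0=13&31=13
$t0=13+11=24
$t1=11+3=14
cmp $t1, 14  (cmp 14,14)
bne L0: not taken
halt.

24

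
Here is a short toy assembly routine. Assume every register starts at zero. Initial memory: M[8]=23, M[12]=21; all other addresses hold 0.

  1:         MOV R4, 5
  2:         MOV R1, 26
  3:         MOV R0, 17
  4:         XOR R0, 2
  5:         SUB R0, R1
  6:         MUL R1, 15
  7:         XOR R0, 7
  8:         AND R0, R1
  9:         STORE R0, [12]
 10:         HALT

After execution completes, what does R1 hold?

R4=5
R1=26
R0=17
R0=17^2=19
R0=19-26=-7
R1=26*15=390
R0=(-7)^7=-2
R0=(-2)&390=390
STORE R0, [12] → M[12]=390
halt.

390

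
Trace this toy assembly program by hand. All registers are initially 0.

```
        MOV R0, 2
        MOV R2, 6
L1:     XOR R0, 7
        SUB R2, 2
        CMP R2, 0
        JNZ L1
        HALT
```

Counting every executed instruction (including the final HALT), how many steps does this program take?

15

MOV R0, 2 → R0=2
MOV R2, 6 → R2=6
XOR R0, 7 → R0=2^7=5
SUB R2, 2 → R2=6-2=4
CMP R2, 0  (cmp 4,0)
JNZ L1: taken
XOR R0, 7 → R0=5^7=2
SUB R2, 2 → R2=4-2=2
CMP R2, 0  (cmp 2,0)
JNZ L1: taken
XOR R0, 7 → R0=2^7=5
SUB R2, 2 → R2=2-2=0
CMP R2, 0  (cmp 0,0)
JNZ L1: not taken
halt.
Total executed instructions: 15.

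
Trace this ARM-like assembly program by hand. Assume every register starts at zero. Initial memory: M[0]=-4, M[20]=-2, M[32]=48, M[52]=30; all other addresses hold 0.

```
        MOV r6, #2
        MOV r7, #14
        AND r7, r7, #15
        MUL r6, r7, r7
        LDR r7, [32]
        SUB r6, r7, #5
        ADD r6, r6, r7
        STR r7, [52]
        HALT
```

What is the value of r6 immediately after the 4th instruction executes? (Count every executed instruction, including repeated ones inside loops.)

196

r6=2
r7=14
r7=14&15=14
r6=14*14=196
After step 4: r6 = 196.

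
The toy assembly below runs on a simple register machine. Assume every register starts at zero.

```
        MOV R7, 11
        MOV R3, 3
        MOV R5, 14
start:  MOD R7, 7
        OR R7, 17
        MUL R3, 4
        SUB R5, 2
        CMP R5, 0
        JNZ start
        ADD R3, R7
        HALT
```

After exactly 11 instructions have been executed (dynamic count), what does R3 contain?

MOV R7, 11 → R7=11
MOV R3, 3 → R3=3
MOV R5, 14 → R5=14
MOD R7, 7 → R7=11%7=4
OR R7, 17 → R7=4|17=21
MUL R3, 4 → R3=3*4=12
SUB R5, 2 → R5=14-2=12
CMP R5, 0  (cmp 12,0)
JNZ start: taken
MOD R7, 7 → R7=21%7=0
OR R7, 17 → R7=0|17=17
After step 11: R3 = 12.

12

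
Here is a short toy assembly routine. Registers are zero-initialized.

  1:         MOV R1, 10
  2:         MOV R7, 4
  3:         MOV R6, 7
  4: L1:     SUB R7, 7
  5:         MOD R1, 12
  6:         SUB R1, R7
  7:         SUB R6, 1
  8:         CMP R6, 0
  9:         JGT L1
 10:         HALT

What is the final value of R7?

after MOV R1, 10: R1=10
after MOV R7, 4: R7=4
after MOV R6, 7: R6=7
after SUB R7, 7: R7=4-7=-3
after MOD R1, 12: R1=10%12=10
after SUB R1, R7: R1=10-(-3)=13
after SUB R6, 1: R6=7-1=6
CMP R6, 0  (cmp 6,0)
JGT L1: taken
after SUB R7, 7: R7=(-3)-7=-10
after MOD R1, 12: R1=13%12=1
after SUB R1, R7: R1=1-(-10)=11
after SUB R6, 1: R6=6-1=5
CMP R6, 0  (cmp 5,0)
JGT L1: taken
after SUB R7, 7: R7=(-10)-7=-17
after MOD R1, 12: R1=11%12=11
after SUB R1, R7: R1=11-(-17)=28
after SUB R6, 1: R6=5-1=4
CMP R6, 0  (cmp 4,0)
JGT L1: taken
after SUB R7, 7: R7=(-17)-7=-24
after MOD R1, 12: R1=28%12=4
after SUB R1, R7: R1=4-(-24)=28
after SUB R6, 1: R6=4-1=3
CMP R6, 0  (cmp 3,0)
JGT L1: taken
after SUB R7, 7: R7=(-24)-7=-31
after MOD R1, 12: R1=28%12=4
after SUB R1, R7: R1=4-(-31)=35
after SUB R6, 1: R6=3-1=2
CMP R6, 0  (cmp 2,0)
JGT L1: taken
after SUB R7, 7: R7=(-31)-7=-38
after MOD R1, 12: R1=35%12=11
after SUB R1, R7: R1=11-(-38)=49
after SUB R6, 1: R6=2-1=1
CMP R6, 0  (cmp 1,0)
JGT L1: taken
after SUB R7, 7: R7=(-38)-7=-45
after MOD R1, 12: R1=49%12=1
after SUB R1, R7: R1=1-(-45)=46
after SUB R6, 1: R6=1-1=0
CMP R6, 0  (cmp 0,0)
JGT L1: not taken
halt.

-45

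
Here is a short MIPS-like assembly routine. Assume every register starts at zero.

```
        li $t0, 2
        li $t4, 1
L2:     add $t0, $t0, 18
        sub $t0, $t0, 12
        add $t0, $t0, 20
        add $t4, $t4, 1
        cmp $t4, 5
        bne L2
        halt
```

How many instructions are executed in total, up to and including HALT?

after li $t0, 2: $t0=2
after li $t4, 1: $t4=1
after add $t0, $t0, 18: $t0=2+18=20
after sub $t0, $t0, 12: $t0=20-12=8
after add $t0, $t0, 20: $t0=8+20=28
after add $t4, $t4, 1: $t4=1+1=2
cmp $t4, 5  (cmp 2,5)
bne L2: taken
after add $t0, $t0, 18: $t0=28+18=46
after sub $t0, $t0, 12: $t0=46-12=34
after add $t0, $t0, 20: $t0=34+20=54
after add $t4, $t4, 1: $t4=2+1=3
cmp $t4, 5  (cmp 3,5)
bne L2: taken
after add $t0, $t0, 18: $t0=54+18=72
after sub $t0, $t0, 12: $t0=72-12=60
after add $t0, $t0, 20: $t0=60+20=80
after add $t4, $t4, 1: $t4=3+1=4
cmp $t4, 5  (cmp 4,5)
bne L2: taken
after add $t0, $t0, 18: $t0=80+18=98
after sub $t0, $t0, 12: $t0=98-12=86
after add $t0, $t0, 20: $t0=86+20=106
after add $t4, $t4, 1: $t4=4+1=5
cmp $t4, 5  (cmp 5,5)
bne L2: not taken
halt.
Total executed instructions: 27.

27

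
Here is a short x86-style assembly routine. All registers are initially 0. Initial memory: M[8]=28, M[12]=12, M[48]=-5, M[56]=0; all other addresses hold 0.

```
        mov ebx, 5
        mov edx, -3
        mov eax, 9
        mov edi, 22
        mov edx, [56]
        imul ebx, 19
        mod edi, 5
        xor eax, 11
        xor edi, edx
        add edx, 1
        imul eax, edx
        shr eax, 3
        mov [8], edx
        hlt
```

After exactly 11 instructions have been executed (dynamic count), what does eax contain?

ebx=5
edx=-3
eax=9
edi=22
edx=M[56]=0
ebx=5*19=95
edi=22%5=2
eax=9^11=2
edi=2^0=2
edx=0+1=1
eax=2*1=2
After step 11: eax = 2.

2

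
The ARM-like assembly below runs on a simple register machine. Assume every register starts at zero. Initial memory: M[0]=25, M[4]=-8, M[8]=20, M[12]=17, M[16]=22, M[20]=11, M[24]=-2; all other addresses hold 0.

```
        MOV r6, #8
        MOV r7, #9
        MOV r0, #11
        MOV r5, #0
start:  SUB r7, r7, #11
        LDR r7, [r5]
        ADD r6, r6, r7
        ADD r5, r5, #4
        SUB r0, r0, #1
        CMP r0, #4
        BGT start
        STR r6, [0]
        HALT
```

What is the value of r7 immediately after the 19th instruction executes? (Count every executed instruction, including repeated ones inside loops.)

-19

MOV r6, #8 → r6=8
MOV r7, #9 → r7=9
MOV r0, #11 → r0=11
MOV r5, #0 → r5=0
SUB r7, r7, #11 → r7=9-11=-2
LDR r7, [r5] → r7=M[0]=25
ADD r6, r6, r7 → r6=8+25=33
ADD r5, r5, #4 → r5=0+4=4
SUB r0, r0, #1 → r0=11-1=10
CMP r0, #4  (cmp 10,4)
BGT start: taken
SUB r7, r7, #11 → r7=25-11=14
LDR r7, [r5] → r7=M[4]=-8
ADD r6, r6, r7 → r6=33+(-8)=25
ADD r5, r5, #4 → r5=4+4=8
SUB r0, r0, #1 → r0=10-1=9
CMP r0, #4  (cmp 9,4)
BGT start: taken
SUB r7, r7, #11 → r7=(-8)-11=-19
After step 19: r7 = -19.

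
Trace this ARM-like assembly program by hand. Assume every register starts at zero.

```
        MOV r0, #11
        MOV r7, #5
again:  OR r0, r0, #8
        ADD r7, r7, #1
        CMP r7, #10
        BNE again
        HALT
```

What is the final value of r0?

r0=11
r7=5
r0=11|8=11
r7=5+1=6
CMP r7, #10  (cmp 6,10)
BNE again: taken
r0=11|8=11
r7=6+1=7
CMP r7, #10  (cmp 7,10)
BNE again: taken
r0=11|8=11
r7=7+1=8
CMP r7, #10  (cmp 8,10)
BNE again: taken
r0=11|8=11
r7=8+1=9
CMP r7, #10  (cmp 9,10)
BNE again: taken
r0=11|8=11
r7=9+1=10
CMP r7, #10  (cmp 10,10)
BNE again: not taken
halt.

11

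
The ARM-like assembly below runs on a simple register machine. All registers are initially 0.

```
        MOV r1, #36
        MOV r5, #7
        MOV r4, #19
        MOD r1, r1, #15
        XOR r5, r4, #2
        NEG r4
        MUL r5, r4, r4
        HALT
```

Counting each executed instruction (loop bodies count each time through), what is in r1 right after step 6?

6

MOV r1, #36 → r1=36
MOV r5, #7 → r5=7
MOV r4, #19 → r4=19
MOD r1, r1, #15 → r1=36%15=6
XOR r5, r4, #2 → r5=19^2=17
NEG r4 → r4=-(19)=-19
After step 6: r1 = 6.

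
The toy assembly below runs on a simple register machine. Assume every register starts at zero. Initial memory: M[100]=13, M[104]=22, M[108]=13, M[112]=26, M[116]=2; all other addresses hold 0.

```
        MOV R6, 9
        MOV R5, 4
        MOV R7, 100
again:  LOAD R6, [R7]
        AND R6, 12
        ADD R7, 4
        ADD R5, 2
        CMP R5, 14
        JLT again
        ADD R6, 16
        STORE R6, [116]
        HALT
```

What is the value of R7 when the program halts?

120

after MOV R6, 9: R6=9
after MOV R5, 4: R5=4
after MOV R7, 100: R7=100
after LOAD R6, [R7]: R6=M[100]=13
after AND R6, 12: R6=13&12=12
after ADD R7, 4: R7=100+4=104
after ADD R5, 2: R5=4+2=6
CMP R5, 14  (cmp 6,14)
JLT again: taken
after LOAD R6, [R7]: R6=M[104]=22
after AND R6, 12: R6=22&12=4
after ADD R7, 4: R7=104+4=108
after ADD R5, 2: R5=6+2=8
CMP R5, 14  (cmp 8,14)
JLT again: taken
after LOAD R6, [R7]: R6=M[108]=13
after AND R6, 12: R6=13&12=12
after ADD R7, 4: R7=108+4=112
after ADD R5, 2: R5=8+2=10
CMP R5, 14  (cmp 10,14)
JLT again: taken
after LOAD R6, [R7]: R6=M[112]=26
after AND R6, 12: R6=26&12=8
after ADD R7, 4: R7=112+4=116
after ADD R5, 2: R5=10+2=12
CMP R5, 14  (cmp 12,14)
JLT again: taken
after LOAD R6, [R7]: R6=M[116]=2
after AND R6, 12: R6=2&12=0
after ADD R7, 4: R7=116+4=120
after ADD R5, 2: R5=12+2=14
CMP R5, 14  (cmp 14,14)
JLT again: not taken
after ADD R6, 16: R6=0+16=16
STORE R6, [116] → M[116]=16
halt.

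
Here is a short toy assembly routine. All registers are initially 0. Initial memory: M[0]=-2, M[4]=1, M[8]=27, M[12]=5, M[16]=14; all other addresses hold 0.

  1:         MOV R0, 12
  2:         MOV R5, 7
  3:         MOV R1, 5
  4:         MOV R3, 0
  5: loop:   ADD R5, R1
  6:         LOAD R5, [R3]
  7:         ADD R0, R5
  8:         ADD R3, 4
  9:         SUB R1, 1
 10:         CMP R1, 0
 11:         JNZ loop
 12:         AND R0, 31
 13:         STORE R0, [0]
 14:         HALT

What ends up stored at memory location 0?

25

after MOV R0, 12: R0=12
after MOV R5, 7: R5=7
after MOV R1, 5: R1=5
after MOV R3, 0: R3=0
after ADD R5, R1: R5=7+5=12
after LOAD R5, [R3]: R5=M[0]=-2
after ADD R0, R5: R0=12+(-2)=10
after ADD R3, 4: R3=0+4=4
after SUB R1, 1: R1=5-1=4
CMP R1, 0  (cmp 4,0)
JNZ loop: taken
after ADD R5, R1: R5=(-2)+4=2
after LOAD R5, [R3]: R5=M[4]=1
after ADD R0, R5: R0=10+1=11
after ADD R3, 4: R3=4+4=8
after SUB R1, 1: R1=4-1=3
CMP R1, 0  (cmp 3,0)
JNZ loop: taken
after ADD R5, R1: R5=1+3=4
after LOAD R5, [R3]: R5=M[8]=27
after ADD R0, R5: R0=11+27=38
after ADD R3, 4: R3=8+4=12
after SUB R1, 1: R1=3-1=2
CMP R1, 0  (cmp 2,0)
JNZ loop: taken
after ADD R5, R1: R5=27+2=29
after LOAD R5, [R3]: R5=M[12]=5
after ADD R0, R5: R0=38+5=43
after ADD R3, 4: R3=12+4=16
after SUB R1, 1: R1=2-1=1
CMP R1, 0  (cmp 1,0)
JNZ loop: taken
after ADD R5, R1: R5=5+1=6
after LOAD R5, [R3]: R5=M[16]=14
after ADD R0, R5: R0=43+14=57
after ADD R3, 4: R3=16+4=20
after SUB R1, 1: R1=1-1=0
CMP R1, 0  (cmp 0,0)
JNZ loop: not taken
after AND R0, 31: R0=57&31=25
STORE R0, [0] → M[0]=25
halt.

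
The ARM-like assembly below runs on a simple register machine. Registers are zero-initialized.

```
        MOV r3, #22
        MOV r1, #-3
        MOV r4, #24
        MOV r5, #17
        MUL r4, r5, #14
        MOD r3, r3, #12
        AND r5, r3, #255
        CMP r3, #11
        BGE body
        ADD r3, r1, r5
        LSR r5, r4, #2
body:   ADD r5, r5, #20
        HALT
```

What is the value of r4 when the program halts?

238

after MOV r3, #22: r3=22
after MOV r1, #-3: r1=-3
after MOV r4, #24: r4=24
after MOV r5, #17: r5=17
after MUL r4, r5, #14: r4=17*14=238
after MOD r3, r3, #12: r3=22%12=10
after AND r5, r3, #255: r5=10&255=10
CMP r3, #11  (cmp 10,11)
BGE body: not taken
after ADD r3, r1, r5: r3=(-3)+10=7
after LSR r5, r4, #2: r5=238>>2=59
after ADD r5, r5, #20: r5=59+20=79
halt.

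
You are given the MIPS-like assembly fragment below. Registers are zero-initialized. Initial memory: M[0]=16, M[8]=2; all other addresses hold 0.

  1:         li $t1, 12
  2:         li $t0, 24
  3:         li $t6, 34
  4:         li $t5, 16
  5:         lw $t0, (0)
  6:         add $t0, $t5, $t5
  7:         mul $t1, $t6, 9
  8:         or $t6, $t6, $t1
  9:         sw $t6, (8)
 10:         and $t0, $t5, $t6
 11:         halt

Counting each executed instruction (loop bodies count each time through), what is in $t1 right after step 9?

306

li $t1, 12 → $t1=12
li $t0, 24 → $t0=24
li $t6, 34 → $t6=34
li $t5, 16 → $t5=16
lw $t0, (0) → $t0=M[0]=16
add $t0, $t5, $t5 → $t0=16+16=32
mul $t1, $t6, 9 → $t1=34*9=306
or $t6, $t6, $t1 → $t6=34|306=306
sw $t6, (8) → M[8]=306
After step 9: $t1 = 306.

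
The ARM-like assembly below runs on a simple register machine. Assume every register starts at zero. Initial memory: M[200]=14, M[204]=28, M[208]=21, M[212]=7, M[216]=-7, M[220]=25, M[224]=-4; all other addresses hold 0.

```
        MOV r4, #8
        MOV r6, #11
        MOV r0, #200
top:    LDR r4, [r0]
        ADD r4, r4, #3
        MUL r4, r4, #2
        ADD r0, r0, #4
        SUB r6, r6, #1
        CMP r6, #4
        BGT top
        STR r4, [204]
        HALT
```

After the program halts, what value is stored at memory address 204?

-2

after MOV r4, #8: r4=8
after MOV r6, #11: r6=11
after MOV r0, #200: r0=200
after LDR r4, [r0]: r4=M[200]=14
after ADD r4, r4, #3: r4=14+3=17
after MUL r4, r4, #2: r4=17*2=34
after ADD r0, r0, #4: r0=200+4=204
after SUB r6, r6, #1: r6=11-1=10
CMP r6, #4  (cmp 10,4)
BGT top: taken
after LDR r4, [r0]: r4=M[204]=28
after ADD r4, r4, #3: r4=28+3=31
after MUL r4, r4, #2: r4=31*2=62
after ADD r0, r0, #4: r0=204+4=208
after SUB r6, r6, #1: r6=10-1=9
CMP r6, #4  (cmp 9,4)
BGT top: taken
after LDR r4, [r0]: r4=M[208]=21
after ADD r4, r4, #3: r4=21+3=24
after MUL r4, r4, #2: r4=24*2=48
after ADD r0, r0, #4: r0=208+4=212
after SUB r6, r6, #1: r6=9-1=8
CMP r6, #4  (cmp 8,4)
BGT top: taken
after LDR r4, [r0]: r4=M[212]=7
after ADD r4, r4, #3: r4=7+3=10
after MUL r4, r4, #2: r4=10*2=20
after ADD r0, r0, #4: r0=212+4=216
after SUB r6, r6, #1: r6=8-1=7
CMP r6, #4  (cmp 7,4)
BGT top: taken
after LDR r4, [r0]: r4=M[216]=-7
after ADD r4, r4, #3: r4=(-7)+3=-4
after MUL r4, r4, #2: r4=(-4)*2=-8
after ADD r0, r0, #4: r0=216+4=220
after SUB r6, r6, #1: r6=7-1=6
CMP r6, #4  (cmp 6,4)
BGT top: taken
after LDR r4, [r0]: r4=M[220]=25
after ADD r4, r4, #3: r4=25+3=28
after MUL r4, r4, #2: r4=28*2=56
after ADD r0, r0, #4: r0=220+4=224
after SUB r6, r6, #1: r6=6-1=5
CMP r6, #4  (cmp 5,4)
BGT top: taken
after LDR r4, [r0]: r4=M[224]=-4
after ADD r4, r4, #3: r4=(-4)+3=-1
after MUL r4, r4, #2: r4=(-1)*2=-2
after ADD r0, r0, #4: r0=224+4=228
after SUB r6, r6, #1: r6=5-1=4
CMP r6, #4  (cmp 4,4)
BGT top: not taken
STR r4, [204] → M[204]=-2
halt.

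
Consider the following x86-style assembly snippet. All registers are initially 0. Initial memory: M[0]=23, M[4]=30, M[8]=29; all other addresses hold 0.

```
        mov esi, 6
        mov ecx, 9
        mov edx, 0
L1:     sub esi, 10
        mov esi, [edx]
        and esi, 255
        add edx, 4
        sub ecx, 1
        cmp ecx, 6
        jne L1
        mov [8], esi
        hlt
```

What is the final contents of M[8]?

esi=6
ecx=9
edx=0
esi=6-10=-4
esi=M[0]=23
esi=23&255=23
edx=0+4=4
ecx=9-1=8
cmp ecx, 6  (cmp 8,6)
jne L1: taken
esi=23-10=13
esi=M[4]=30
esi=30&255=30
edx=4+4=8
ecx=8-1=7
cmp ecx, 6  (cmp 7,6)
jne L1: taken
esi=30-10=20
esi=M[8]=29
esi=29&255=29
edx=8+4=12
ecx=7-1=6
cmp ecx, 6  (cmp 6,6)
jne L1: not taken
mov [8], esi → M[8]=29
halt.

29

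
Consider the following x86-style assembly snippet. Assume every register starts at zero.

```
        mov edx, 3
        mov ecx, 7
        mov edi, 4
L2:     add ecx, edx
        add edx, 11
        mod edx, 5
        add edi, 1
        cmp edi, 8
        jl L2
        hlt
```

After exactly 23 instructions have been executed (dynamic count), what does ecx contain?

mov edx, 3 → edx=3
mov ecx, 7 → ecx=7
mov edi, 4 → edi=4
add ecx, edx → ecx=7+3=10
add edx, 11 → edx=3+11=14
mod edx, 5 → edx=14%5=4
add edi, 1 → edi=4+1=5
cmp edi, 8  (cmp 5,8)
jl L2: taken
add ecx, edx → ecx=10+4=14
add edx, 11 → edx=4+11=15
mod edx, 5 → edx=15%5=0
add edi, 1 → edi=5+1=6
cmp edi, 8  (cmp 6,8)
jl L2: taken
add ecx, edx → ecx=14+0=14
add edx, 11 → edx=0+11=11
mod edx, 5 → edx=11%5=1
add edi, 1 → edi=6+1=7
cmp edi, 8  (cmp 7,8)
jl L2: taken
add ecx, edx → ecx=14+1=15
add edx, 11 → edx=1+11=12
After step 23: ecx = 15.

15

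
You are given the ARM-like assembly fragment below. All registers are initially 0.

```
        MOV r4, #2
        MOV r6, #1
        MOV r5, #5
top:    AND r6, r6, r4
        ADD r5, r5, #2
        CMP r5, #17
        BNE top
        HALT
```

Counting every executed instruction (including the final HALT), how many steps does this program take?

28

after MOV r4, #2: r4=2
after MOV r6, #1: r6=1
after MOV r5, #5: r5=5
after AND r6, r6, r4: r6=1&2=0
after ADD r5, r5, #2: r5=5+2=7
CMP r5, #17  (cmp 7,17)
BNE top: taken
after AND r6, r6, r4: r6=0&2=0
after ADD r5, r5, #2: r5=7+2=9
CMP r5, #17  (cmp 9,17)
BNE top: taken
after AND r6, r6, r4: r6=0&2=0
after ADD r5, r5, #2: r5=9+2=11
CMP r5, #17  (cmp 11,17)
BNE top: taken
after AND r6, r6, r4: r6=0&2=0
after ADD r5, r5, #2: r5=11+2=13
CMP r5, #17  (cmp 13,17)
BNE top: taken
after AND r6, r6, r4: r6=0&2=0
after ADD r5, r5, #2: r5=13+2=15
CMP r5, #17  (cmp 15,17)
BNE top: taken
after AND r6, r6, r4: r6=0&2=0
after ADD r5, r5, #2: r5=15+2=17
CMP r5, #17  (cmp 17,17)
BNE top: not taken
halt.
Total executed instructions: 28.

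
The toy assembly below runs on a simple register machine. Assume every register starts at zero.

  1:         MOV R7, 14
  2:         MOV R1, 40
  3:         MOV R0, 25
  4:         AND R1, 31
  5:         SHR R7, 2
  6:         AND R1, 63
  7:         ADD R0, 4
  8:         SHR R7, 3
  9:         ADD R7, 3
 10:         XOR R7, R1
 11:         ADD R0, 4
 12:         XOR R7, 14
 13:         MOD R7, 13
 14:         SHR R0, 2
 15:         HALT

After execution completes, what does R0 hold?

8

after MOV R7, 14: R7=14
after MOV R1, 40: R1=40
after MOV R0, 25: R0=25
after AND R1, 31: R1=40&31=8
after SHR R7, 2: R7=14>>2=3
after AND R1, 63: R1=8&63=8
after ADD R0, 4: R0=25+4=29
after SHR R7, 3: R7=3>>3=0
after ADD R7, 3: R7=0+3=3
after XOR R7, R1: R7=3^8=11
after ADD R0, 4: R0=29+4=33
after XOR R7, 14: R7=11^14=5
after MOD R7, 13: R7=5%13=5
after SHR R0, 2: R0=33>>2=8
halt.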